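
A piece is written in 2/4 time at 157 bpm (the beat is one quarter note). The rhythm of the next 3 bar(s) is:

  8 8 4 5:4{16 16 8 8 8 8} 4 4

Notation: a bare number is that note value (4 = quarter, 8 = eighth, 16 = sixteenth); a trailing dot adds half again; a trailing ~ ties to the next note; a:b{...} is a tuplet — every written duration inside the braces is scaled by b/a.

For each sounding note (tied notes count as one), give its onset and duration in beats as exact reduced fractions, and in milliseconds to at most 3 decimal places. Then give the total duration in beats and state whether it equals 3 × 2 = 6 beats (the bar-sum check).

1) 0.0ms=0b +191.083ms=1/2b
2) 191.083ms=1/2b +191.083ms=1/2b
3) 382.166ms=1b +382.166ms=1b
4) 764.331ms=2b +76.433ms=1/5b
5) 840.764ms=11/5b +76.433ms=1/5b
6) 917.197ms=12/5b +152.866ms=2/5b
7) 1070.064ms=14/5b +152.866ms=2/5b
8) 1222.93ms=16/5b +152.866ms=2/5b
9) 1375.796ms=18/5b +152.866ms=2/5b
10) 1528.662ms=4b +382.166ms=1b
11) 1910.828ms=5b +382.166ms=1b
Σ=6b of 6 (157bpm 2/4) — PASS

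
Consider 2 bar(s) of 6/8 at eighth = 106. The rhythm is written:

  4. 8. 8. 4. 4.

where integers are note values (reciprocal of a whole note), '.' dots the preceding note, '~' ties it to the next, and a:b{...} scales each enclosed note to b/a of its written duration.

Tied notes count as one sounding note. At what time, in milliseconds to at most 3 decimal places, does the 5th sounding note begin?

note 5 onset = 9b = 5094.34ms

1. 0.0ms @ 0 + 1698.113ms (3)
2. 1698.113ms @ 3 + 849.057ms (3/2)
3. 2547.17ms @ 9/2 + 849.057ms (3/2)
4. 3396.226ms @ 6 + 1698.113ms (3)
5. 5094.34ms @ 9 + 1698.113ms (3)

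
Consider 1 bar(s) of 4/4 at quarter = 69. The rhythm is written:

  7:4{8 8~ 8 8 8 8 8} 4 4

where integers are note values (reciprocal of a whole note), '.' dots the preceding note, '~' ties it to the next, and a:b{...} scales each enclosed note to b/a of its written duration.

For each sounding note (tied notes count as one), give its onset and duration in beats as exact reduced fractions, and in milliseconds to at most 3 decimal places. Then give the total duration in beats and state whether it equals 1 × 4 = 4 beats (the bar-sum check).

1) 0.0ms=0b +248.447ms=2/7b
2) 248.447ms=2/7b +496.894ms=4/7b
3) 745.342ms=6/7b +248.447ms=2/7b
4) 993.789ms=8/7b +248.447ms=2/7b
5) 1242.236ms=10/7b +248.447ms=2/7b
6) 1490.683ms=12/7b +248.447ms=2/7b
7) 1739.13ms=2b +869.565ms=1b
8) 2608.696ms=3b +869.565ms=1b
Σ=4b of 4 (69bpm 4/4) — PASS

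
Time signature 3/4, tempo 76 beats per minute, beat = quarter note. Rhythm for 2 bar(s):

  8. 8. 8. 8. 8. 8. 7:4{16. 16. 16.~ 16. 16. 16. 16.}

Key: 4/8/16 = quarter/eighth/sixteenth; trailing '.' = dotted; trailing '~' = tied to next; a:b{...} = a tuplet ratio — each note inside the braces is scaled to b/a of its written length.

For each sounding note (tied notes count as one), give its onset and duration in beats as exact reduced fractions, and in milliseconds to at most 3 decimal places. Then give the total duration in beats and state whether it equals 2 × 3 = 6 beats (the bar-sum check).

1) 0.0ms=0b +592.105ms=3/4b
2) 592.105ms=3/4b +592.105ms=3/4b
3) 1184.211ms=3/2b +592.105ms=3/4b
4) 1776.316ms=9/4b +592.105ms=3/4b
5) 2368.421ms=3b +592.105ms=3/4b
6) 2960.526ms=15/4b +592.105ms=3/4b
7) 3552.632ms=9/2b +169.173ms=3/14b
8) 3721.805ms=33/7b +169.173ms=3/14b
9) 3890.977ms=69/14b +338.346ms=3/7b
10) 4229.323ms=75/14b +169.173ms=3/14b
11) 4398.496ms=39/7b +169.173ms=3/14b
12) 4567.669ms=81/14b +169.173ms=3/14b
Σ=6b of 6 (76bpm 3/4) — PASS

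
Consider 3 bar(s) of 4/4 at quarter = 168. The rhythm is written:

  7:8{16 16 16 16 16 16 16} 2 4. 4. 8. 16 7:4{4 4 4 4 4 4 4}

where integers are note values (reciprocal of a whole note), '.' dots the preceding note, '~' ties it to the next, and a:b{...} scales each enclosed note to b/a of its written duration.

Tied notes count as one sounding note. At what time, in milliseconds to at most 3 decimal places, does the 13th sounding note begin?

1. 0.0ms @ 0 + 102.041ms (2/7)
2. 102.041ms @ 2/7 + 102.041ms (2/7)
3. 204.082ms @ 4/7 + 102.041ms (2/7)
4. 306.122ms @ 6/7 + 102.041ms (2/7)
5. 408.163ms @ 8/7 + 102.041ms (2/7)
6. 510.204ms @ 10/7 + 102.041ms (2/7)
7. 612.245ms @ 12/7 + 102.041ms (2/7)
8. 714.286ms @ 2 + 714.286ms (2)
9. 1428.571ms @ 4 + 535.714ms (3/2)
10. 1964.286ms @ 11/2 + 535.714ms (3/2)
11. 2500.0ms @ 7 + 267.857ms (3/4)
12. 2767.857ms @ 31/4 + 89.286ms (1/4)
13. 2857.143ms @ 8 + 204.082ms (4/7)
14. 3061.224ms @ 60/7 + 204.082ms (4/7)
15. 3265.306ms @ 64/7 + 204.082ms (4/7)
16. 3469.388ms @ 68/7 + 204.082ms (4/7)
17. 3673.469ms @ 72/7 + 204.082ms (4/7)
18. 3877.551ms @ 76/7 + 204.082ms (4/7)
19. 4081.633ms @ 80/7 + 204.082ms (4/7)

note 13 onset = 8b = 2857.143ms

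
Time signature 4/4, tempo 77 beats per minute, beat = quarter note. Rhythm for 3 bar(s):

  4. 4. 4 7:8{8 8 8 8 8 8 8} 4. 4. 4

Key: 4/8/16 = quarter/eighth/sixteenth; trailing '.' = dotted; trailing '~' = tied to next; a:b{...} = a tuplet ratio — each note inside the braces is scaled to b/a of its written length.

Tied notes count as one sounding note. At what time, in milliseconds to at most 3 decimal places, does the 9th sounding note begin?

1. 0.0ms @ 0 + 1168.831ms (3/2)
2. 1168.831ms @ 3/2 + 1168.831ms (3/2)
3. 2337.662ms @ 3 + 779.221ms (1)
4. 3116.883ms @ 4 + 445.269ms (4/7)
5. 3562.152ms @ 32/7 + 445.269ms (4/7)
6. 4007.421ms @ 36/7 + 445.269ms (4/7)
7. 4452.69ms @ 40/7 + 445.269ms (4/7)
8. 4897.959ms @ 44/7 + 445.269ms (4/7)
9. 5343.228ms @ 48/7 + 445.269ms (4/7)
10. 5788.497ms @ 52/7 + 445.269ms (4/7)
11. 6233.766ms @ 8 + 1168.831ms (3/2)
12. 7402.597ms @ 19/2 + 1168.831ms (3/2)
13. 8571.429ms @ 11 + 779.221ms (1)

note 9 onset = 48/7b = 5343.228ms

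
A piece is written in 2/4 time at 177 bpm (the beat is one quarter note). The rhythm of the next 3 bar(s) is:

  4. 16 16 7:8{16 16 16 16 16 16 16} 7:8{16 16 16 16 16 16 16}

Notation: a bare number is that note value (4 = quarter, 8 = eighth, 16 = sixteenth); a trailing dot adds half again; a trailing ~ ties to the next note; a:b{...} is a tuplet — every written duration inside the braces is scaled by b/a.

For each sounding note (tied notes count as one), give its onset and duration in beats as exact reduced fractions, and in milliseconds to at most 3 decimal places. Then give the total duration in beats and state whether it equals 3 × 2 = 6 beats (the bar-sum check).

1) 0.0ms=0b +508.475ms=3/2b
2) 508.475ms=3/2b +84.746ms=1/4b
3) 593.22ms=7/4b +84.746ms=1/4b
4) 677.966ms=2b +96.852ms=2/7b
5) 774.818ms=16/7b +96.852ms=2/7b
6) 871.671ms=18/7b +96.852ms=2/7b
7) 968.523ms=20/7b +96.852ms=2/7b
8) 1065.375ms=22/7b +96.852ms=2/7b
9) 1162.228ms=24/7b +96.852ms=2/7b
10) 1259.08ms=26/7b +96.852ms=2/7b
11) 1355.932ms=4b +96.852ms=2/7b
12) 1452.785ms=30/7b +96.852ms=2/7b
13) 1549.637ms=32/7b +96.852ms=2/7b
14) 1646.489ms=34/7b +96.852ms=2/7b
15) 1743.341ms=36/7b +96.852ms=2/7b
16) 1840.194ms=38/7b +96.852ms=2/7b
17) 1937.046ms=40/7b +96.852ms=2/7b
Σ=6b of 6 (177bpm 2/4) — PASS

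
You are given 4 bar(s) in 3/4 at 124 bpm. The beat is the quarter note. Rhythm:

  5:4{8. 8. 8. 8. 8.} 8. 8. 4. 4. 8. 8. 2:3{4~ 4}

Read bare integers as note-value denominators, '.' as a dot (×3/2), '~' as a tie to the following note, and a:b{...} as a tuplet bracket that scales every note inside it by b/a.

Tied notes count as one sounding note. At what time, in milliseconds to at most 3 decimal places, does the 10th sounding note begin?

1. 0.0ms @ 0 + 290.323ms (3/5)
2. 290.323ms @ 3/5 + 290.323ms (3/5)
3. 580.645ms @ 6/5 + 290.323ms (3/5)
4. 870.968ms @ 9/5 + 290.323ms (3/5)
5. 1161.29ms @ 12/5 + 290.323ms (3/5)
6. 1451.613ms @ 3 + 362.903ms (3/4)
7. 1814.516ms @ 15/4 + 362.903ms (3/4)
8. 2177.419ms @ 9/2 + 725.806ms (3/2)
9. 2903.226ms @ 6 + 725.806ms (3/2)
10. 3629.032ms @ 15/2 + 362.903ms (3/4)
11. 3991.935ms @ 33/4 + 362.903ms (3/4)
12. 4354.839ms @ 9 + 1451.613ms (3)

note 10 onset = 15/2b = 3629.032ms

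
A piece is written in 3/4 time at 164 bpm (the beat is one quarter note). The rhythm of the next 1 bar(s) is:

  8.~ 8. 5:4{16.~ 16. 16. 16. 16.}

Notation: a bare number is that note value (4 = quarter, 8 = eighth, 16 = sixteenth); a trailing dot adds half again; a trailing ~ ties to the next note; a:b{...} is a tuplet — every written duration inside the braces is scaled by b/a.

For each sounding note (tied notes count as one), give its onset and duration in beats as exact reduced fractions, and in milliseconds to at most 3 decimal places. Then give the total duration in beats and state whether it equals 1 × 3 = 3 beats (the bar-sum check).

1) 0.0ms=0b +548.78ms=3/2b
2) 548.78ms=3/2b +219.512ms=3/5b
3) 768.293ms=21/10b +109.756ms=3/10b
4) 878.049ms=12/5b +109.756ms=3/10b
5) 987.805ms=27/10b +109.756ms=3/10b
Σ=3b of 3 (164bpm 3/4) — PASS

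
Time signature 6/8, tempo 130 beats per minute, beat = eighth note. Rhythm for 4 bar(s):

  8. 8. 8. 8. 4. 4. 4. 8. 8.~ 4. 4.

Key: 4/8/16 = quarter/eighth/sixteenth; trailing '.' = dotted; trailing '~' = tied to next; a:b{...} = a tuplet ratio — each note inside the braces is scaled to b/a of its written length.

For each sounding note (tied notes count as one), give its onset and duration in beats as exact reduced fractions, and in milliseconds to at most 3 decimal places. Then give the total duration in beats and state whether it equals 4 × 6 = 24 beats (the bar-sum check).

1) 0.0ms=0b +692.308ms=3/2b
2) 692.308ms=3/2b +692.308ms=3/2b
3) 1384.615ms=3b +692.308ms=3/2b
4) 2076.923ms=9/2b +692.308ms=3/2b
5) 2769.231ms=6b +1384.615ms=3b
6) 4153.846ms=9b +1384.615ms=3b
7) 5538.462ms=12b +1384.615ms=3b
8) 6923.077ms=15b +692.308ms=3/2b
9) 7615.385ms=33/2b +2076.923ms=9/2b
10) 9692.308ms=21b +1384.615ms=3b
Σ=24b of 24 (130bpm 6/8) — PASS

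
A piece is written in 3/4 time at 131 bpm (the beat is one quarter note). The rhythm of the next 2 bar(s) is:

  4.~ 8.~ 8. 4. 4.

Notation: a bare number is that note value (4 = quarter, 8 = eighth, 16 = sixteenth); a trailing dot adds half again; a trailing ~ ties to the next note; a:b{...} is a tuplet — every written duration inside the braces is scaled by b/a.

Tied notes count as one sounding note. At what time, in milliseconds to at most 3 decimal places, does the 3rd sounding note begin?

note 3 onset = 9/2b = 2061.069ms

1. 0.0ms @ 0 + 1374.046ms (3)
2. 1374.046ms @ 3 + 687.023ms (3/2)
3. 2061.069ms @ 9/2 + 687.023ms (3/2)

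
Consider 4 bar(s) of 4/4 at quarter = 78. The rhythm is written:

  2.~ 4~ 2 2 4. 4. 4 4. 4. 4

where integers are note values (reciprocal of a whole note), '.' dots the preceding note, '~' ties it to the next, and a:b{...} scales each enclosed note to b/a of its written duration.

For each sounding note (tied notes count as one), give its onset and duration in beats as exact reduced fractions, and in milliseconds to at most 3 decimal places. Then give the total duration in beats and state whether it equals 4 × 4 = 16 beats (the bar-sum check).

1) 0.0ms=0b +4615.385ms=6b
2) 4615.385ms=6b +1538.462ms=2b
3) 6153.846ms=8b +1153.846ms=3/2b
4) 7307.692ms=19/2b +1153.846ms=3/2b
5) 8461.538ms=11b +769.231ms=1b
6) 9230.769ms=12b +1153.846ms=3/2b
7) 10384.615ms=27/2b +1153.846ms=3/2b
8) 11538.462ms=15b +769.231ms=1b
Σ=16b of 16 (78bpm 4/4) — PASS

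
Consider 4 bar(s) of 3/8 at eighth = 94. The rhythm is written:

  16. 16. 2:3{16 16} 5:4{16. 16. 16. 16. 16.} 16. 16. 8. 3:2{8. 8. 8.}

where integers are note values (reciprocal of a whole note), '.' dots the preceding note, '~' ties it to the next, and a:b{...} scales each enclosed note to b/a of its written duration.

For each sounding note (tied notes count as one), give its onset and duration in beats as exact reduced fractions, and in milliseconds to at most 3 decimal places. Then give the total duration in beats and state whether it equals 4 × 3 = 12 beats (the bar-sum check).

1) 0.0ms=0b +478.723ms=3/4b
2) 478.723ms=3/4b +478.723ms=3/4b
3) 957.447ms=3/2b +478.723ms=3/4b
4) 1436.17ms=9/4b +478.723ms=3/4b
5) 1914.894ms=3b +382.979ms=3/5b
6) 2297.872ms=18/5b +382.979ms=3/5b
7) 2680.851ms=21/5b +382.979ms=3/5b
8) 3063.83ms=24/5b +382.979ms=3/5b
9) 3446.809ms=27/5b +382.979ms=3/5b
10) 3829.787ms=6b +478.723ms=3/4b
11) 4308.511ms=27/4b +478.723ms=3/4b
12) 4787.234ms=15/2b +957.447ms=3/2b
13) 5744.681ms=9b +638.298ms=1b
14) 6382.979ms=10b +638.298ms=1b
15) 7021.277ms=11b +638.298ms=1b
Σ=12b of 12 (94bpm 3/8) — PASS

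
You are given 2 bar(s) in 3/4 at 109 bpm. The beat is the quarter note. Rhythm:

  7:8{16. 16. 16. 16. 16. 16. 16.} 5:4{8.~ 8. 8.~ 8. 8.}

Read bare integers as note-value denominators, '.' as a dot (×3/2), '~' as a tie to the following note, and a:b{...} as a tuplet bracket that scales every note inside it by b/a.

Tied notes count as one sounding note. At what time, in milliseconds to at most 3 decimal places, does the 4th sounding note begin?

1. 0.0ms @ 0 + 235.911ms (3/7)
2. 235.911ms @ 3/7 + 235.911ms (3/7)
3. 471.822ms @ 6/7 + 235.911ms (3/7)
4. 707.733ms @ 9/7 + 235.911ms (3/7)
5. 943.644ms @ 12/7 + 235.911ms (3/7)
6. 1179.554ms @ 15/7 + 235.911ms (3/7)
7. 1415.465ms @ 18/7 + 235.911ms (3/7)
8. 1651.376ms @ 3 + 660.55ms (6/5)
9. 2311.927ms @ 21/5 + 660.55ms (6/5)
10. 2972.477ms @ 27/5 + 330.275ms (3/5)

note 4 onset = 9/7b = 707.733ms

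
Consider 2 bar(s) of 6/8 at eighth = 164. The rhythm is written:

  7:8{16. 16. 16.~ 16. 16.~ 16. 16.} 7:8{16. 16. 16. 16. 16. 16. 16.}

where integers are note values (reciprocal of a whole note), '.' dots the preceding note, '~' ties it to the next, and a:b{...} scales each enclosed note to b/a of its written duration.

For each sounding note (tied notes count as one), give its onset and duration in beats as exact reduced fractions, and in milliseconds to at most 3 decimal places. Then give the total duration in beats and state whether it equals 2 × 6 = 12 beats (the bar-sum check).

1) 0.0ms=0b +313.589ms=6/7b
2) 313.589ms=6/7b +313.589ms=6/7b
3) 627.178ms=12/7b +627.178ms=12/7b
4) 1254.355ms=24/7b +627.178ms=12/7b
5) 1881.533ms=36/7b +313.589ms=6/7b
6) 2195.122ms=6b +313.589ms=6/7b
7) 2508.711ms=48/7b +313.589ms=6/7b
8) 2822.3ms=54/7b +313.589ms=6/7b
9) 3135.889ms=60/7b +313.589ms=6/7b
10) 3449.477ms=66/7b +313.589ms=6/7b
11) 3763.066ms=72/7b +313.589ms=6/7b
12) 4076.655ms=78/7b +313.589ms=6/7b
Σ=12b of 12 (164bpm 6/8) — PASS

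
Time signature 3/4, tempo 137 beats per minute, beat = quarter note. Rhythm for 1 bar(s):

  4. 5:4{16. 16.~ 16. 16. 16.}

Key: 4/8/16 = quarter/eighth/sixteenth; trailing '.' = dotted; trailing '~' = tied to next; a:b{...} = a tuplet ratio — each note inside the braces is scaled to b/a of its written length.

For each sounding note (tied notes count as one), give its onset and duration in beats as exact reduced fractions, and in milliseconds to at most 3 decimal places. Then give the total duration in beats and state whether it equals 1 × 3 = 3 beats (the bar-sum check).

1) 0.0ms=0b +656.934ms=3/2b
2) 656.934ms=3/2b +131.387ms=3/10b
3) 788.321ms=9/5b +262.774ms=3/5b
4) 1051.095ms=12/5b +131.387ms=3/10b
5) 1182.482ms=27/10b +131.387ms=3/10b
Σ=3b of 3 (137bpm 3/4) — PASS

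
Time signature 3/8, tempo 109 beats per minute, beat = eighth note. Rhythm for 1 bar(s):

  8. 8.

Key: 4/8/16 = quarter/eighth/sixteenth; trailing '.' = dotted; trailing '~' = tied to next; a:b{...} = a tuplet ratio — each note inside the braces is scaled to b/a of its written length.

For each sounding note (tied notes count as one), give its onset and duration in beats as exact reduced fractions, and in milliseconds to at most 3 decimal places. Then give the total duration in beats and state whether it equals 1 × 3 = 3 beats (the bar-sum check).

1) 0.0ms=0b +825.688ms=3/2b
2) 825.688ms=3/2b +825.688ms=3/2b
Σ=3b of 3 (109bpm 3/8) — PASS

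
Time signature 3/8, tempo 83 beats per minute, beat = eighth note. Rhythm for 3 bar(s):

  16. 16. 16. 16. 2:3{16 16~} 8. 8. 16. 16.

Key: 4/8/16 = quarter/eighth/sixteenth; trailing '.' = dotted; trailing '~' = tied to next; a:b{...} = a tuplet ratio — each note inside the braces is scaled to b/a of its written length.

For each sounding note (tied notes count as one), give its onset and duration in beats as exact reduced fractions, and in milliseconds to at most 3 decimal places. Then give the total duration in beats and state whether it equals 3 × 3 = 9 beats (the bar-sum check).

1) 0.0ms=0b +542.169ms=3/4b
2) 542.169ms=3/4b +542.169ms=3/4b
3) 1084.337ms=3/2b +542.169ms=3/4b
4) 1626.506ms=9/4b +542.169ms=3/4b
5) 2168.675ms=3b +542.169ms=3/4b
6) 2710.843ms=15/4b +1626.506ms=9/4b
7) 4337.349ms=6b +1084.337ms=3/2b
8) 5421.687ms=15/2b +542.169ms=3/4b
9) 5963.855ms=33/4b +542.169ms=3/4b
Σ=9b of 9 (83bpm 3/8) — PASS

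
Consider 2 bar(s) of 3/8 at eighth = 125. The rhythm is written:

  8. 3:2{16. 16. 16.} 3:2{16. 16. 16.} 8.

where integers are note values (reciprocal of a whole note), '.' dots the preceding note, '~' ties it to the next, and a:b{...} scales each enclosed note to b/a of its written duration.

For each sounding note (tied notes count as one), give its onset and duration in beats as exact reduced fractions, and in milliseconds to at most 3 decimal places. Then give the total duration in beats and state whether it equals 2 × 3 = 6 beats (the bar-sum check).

1) 0.0ms=0b +720.0ms=3/2b
2) 720.0ms=3/2b +240.0ms=1/2b
3) 960.0ms=2b +240.0ms=1/2b
4) 1200.0ms=5/2b +240.0ms=1/2b
5) 1440.0ms=3b +240.0ms=1/2b
6) 1680.0ms=7/2b +240.0ms=1/2b
7) 1920.0ms=4b +240.0ms=1/2b
8) 2160.0ms=9/2b +720.0ms=3/2b
Σ=6b of 6 (125bpm 3/8) — PASS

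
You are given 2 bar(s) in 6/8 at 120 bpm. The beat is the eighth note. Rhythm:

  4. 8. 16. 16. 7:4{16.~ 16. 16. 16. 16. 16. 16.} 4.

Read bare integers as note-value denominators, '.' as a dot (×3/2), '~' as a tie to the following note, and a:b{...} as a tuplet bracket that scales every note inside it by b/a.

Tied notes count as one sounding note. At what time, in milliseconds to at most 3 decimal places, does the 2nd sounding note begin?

1. 0.0ms @ 0 + 1500.0ms (3)
2. 1500.0ms @ 3 + 750.0ms (3/2)
3. 2250.0ms @ 9/2 + 375.0ms (3/4)
4. 2625.0ms @ 21/4 + 375.0ms (3/4)
5. 3000.0ms @ 6 + 428.571ms (6/7)
6. 3428.571ms @ 48/7 + 214.286ms (3/7)
7. 3642.857ms @ 51/7 + 214.286ms (3/7)
8. 3857.143ms @ 54/7 + 214.286ms (3/7)
9. 4071.429ms @ 57/7 + 214.286ms (3/7)
10. 4285.714ms @ 60/7 + 214.286ms (3/7)
11. 4500.0ms @ 9 + 1500.0ms (3)

note 2 onset = 3b = 1500.0ms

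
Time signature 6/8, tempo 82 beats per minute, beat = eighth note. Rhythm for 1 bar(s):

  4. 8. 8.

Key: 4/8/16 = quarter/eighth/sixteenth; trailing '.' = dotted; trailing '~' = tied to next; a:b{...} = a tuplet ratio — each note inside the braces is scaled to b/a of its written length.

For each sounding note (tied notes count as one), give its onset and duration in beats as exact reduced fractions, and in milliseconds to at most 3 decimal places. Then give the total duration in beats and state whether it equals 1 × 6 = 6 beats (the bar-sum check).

1) 0.0ms=0b +2195.122ms=3b
2) 2195.122ms=3b +1097.561ms=3/2b
3) 3292.683ms=9/2b +1097.561ms=3/2b
Σ=6b of 6 (82bpm 6/8) — PASS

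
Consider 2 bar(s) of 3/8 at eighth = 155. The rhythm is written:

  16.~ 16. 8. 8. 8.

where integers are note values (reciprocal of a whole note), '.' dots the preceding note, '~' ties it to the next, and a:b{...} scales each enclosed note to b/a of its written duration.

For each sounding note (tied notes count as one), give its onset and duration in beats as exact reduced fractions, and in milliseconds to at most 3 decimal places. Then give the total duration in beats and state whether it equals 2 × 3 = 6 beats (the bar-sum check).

1) 0.0ms=0b +580.645ms=3/2b
2) 580.645ms=3/2b +580.645ms=3/2b
3) 1161.29ms=3b +580.645ms=3/2b
4) 1741.935ms=9/2b +580.645ms=3/2b
Σ=6b of 6 (155bpm 3/8) — PASS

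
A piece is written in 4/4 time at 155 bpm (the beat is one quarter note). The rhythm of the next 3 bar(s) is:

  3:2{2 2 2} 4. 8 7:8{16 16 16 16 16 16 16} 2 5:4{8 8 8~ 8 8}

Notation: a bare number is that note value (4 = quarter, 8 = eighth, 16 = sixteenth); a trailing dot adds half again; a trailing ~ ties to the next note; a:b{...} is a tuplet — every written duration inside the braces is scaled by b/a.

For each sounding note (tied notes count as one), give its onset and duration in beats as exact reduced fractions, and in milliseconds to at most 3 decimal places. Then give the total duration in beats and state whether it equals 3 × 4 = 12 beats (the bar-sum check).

1) 0.0ms=0b +516.129ms=4/3b
2) 516.129ms=4/3b +516.129ms=4/3b
3) 1032.258ms=8/3b +516.129ms=4/3b
4) 1548.387ms=4b +580.645ms=3/2b
5) 2129.032ms=11/2b +193.548ms=1/2b
6) 2322.581ms=6b +110.599ms=2/7b
7) 2433.18ms=44/7b +110.599ms=2/7b
8) 2543.779ms=46/7b +110.599ms=2/7b
9) 2654.378ms=48/7b +110.599ms=2/7b
10) 2764.977ms=50/7b +110.599ms=2/7b
11) 2875.576ms=52/7b +110.599ms=2/7b
12) 2986.175ms=54/7b +110.599ms=2/7b
13) 3096.774ms=8b +774.194ms=2b
14) 3870.968ms=10b +154.839ms=2/5b
15) 4025.806ms=52/5b +154.839ms=2/5b
16) 4180.645ms=54/5b +309.677ms=4/5b
17) 4490.323ms=58/5b +154.839ms=2/5b
Σ=12b of 12 (155bpm 4/4) — PASS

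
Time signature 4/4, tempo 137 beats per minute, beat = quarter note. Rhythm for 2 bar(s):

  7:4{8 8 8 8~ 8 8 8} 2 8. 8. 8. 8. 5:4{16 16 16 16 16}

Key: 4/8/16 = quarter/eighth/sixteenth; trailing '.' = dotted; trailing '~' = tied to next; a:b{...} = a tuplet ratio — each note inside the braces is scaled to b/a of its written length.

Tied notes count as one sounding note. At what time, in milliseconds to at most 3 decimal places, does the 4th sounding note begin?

1. 0.0ms @ 0 + 125.13ms (2/7)
2. 125.13ms @ 2/7 + 125.13ms (2/7)
3. 250.261ms @ 4/7 + 125.13ms (2/7)
4. 375.391ms @ 6/7 + 250.261ms (4/7)
5. 625.652ms @ 10/7 + 125.13ms (2/7)
6. 750.782ms @ 12/7 + 125.13ms (2/7)
7. 875.912ms @ 2 + 875.912ms (2)
8. 1751.825ms @ 4 + 328.467ms (3/4)
9. 2080.292ms @ 19/4 + 328.467ms (3/4)
10. 2408.759ms @ 11/2 + 328.467ms (3/4)
11. 2737.226ms @ 25/4 + 328.467ms (3/4)
12. 3065.693ms @ 7 + 87.591ms (1/5)
13. 3153.285ms @ 36/5 + 87.591ms (1/5)
14. 3240.876ms @ 37/5 + 87.591ms (1/5)
15. 3328.467ms @ 38/5 + 87.591ms (1/5)
16. 3416.058ms @ 39/5 + 87.591ms (1/5)

note 4 onset = 6/7b = 375.391ms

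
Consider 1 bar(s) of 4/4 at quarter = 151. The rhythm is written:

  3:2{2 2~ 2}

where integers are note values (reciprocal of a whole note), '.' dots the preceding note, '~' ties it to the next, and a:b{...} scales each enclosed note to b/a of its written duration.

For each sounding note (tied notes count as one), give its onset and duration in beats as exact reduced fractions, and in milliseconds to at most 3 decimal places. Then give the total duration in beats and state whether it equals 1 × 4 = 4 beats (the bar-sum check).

1) 0.0ms=0b +529.801ms=4/3b
2) 529.801ms=4/3b +1059.603ms=8/3b
Σ=4b of 4 (151bpm 4/4) — PASS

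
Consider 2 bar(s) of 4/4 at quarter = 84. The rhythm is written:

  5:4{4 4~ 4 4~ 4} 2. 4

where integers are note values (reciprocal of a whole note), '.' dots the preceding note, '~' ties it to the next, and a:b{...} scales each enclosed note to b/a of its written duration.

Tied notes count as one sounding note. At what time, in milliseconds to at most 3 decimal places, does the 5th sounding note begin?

1. 0.0ms @ 0 + 571.429ms (4/5)
2. 571.429ms @ 4/5 + 1142.857ms (8/5)
3. 1714.286ms @ 12/5 + 1142.857ms (8/5)
4. 2857.143ms @ 4 + 2142.857ms (3)
5. 5000.0ms @ 7 + 714.286ms (1)

note 5 onset = 7b = 5000.0ms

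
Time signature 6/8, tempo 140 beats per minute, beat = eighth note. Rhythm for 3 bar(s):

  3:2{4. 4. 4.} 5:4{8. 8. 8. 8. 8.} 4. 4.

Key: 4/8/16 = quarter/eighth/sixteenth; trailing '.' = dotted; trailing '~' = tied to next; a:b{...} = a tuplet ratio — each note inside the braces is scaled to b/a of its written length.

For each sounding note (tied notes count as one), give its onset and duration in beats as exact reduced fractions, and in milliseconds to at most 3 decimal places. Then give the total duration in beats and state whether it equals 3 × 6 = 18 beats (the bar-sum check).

1) 0.0ms=0b +857.143ms=2b
2) 857.143ms=2b +857.143ms=2b
3) 1714.286ms=4b +857.143ms=2b
4) 2571.429ms=6b +514.286ms=6/5b
5) 3085.714ms=36/5b +514.286ms=6/5b
6) 3600.0ms=42/5b +514.286ms=6/5b
7) 4114.286ms=48/5b +514.286ms=6/5b
8) 4628.571ms=54/5b +514.286ms=6/5b
9) 5142.857ms=12b +1285.714ms=3b
10) 6428.571ms=15b +1285.714ms=3b
Σ=18b of 18 (140bpm 6/8) — PASS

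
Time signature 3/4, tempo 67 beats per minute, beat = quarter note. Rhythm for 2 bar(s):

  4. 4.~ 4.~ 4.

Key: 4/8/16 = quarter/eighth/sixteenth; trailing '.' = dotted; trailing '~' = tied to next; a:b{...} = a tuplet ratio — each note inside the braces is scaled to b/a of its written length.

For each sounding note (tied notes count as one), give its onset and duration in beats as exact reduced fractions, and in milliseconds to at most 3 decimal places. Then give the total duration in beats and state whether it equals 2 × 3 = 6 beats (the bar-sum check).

1) 0.0ms=0b +1343.284ms=3/2b
2) 1343.284ms=3/2b +4029.851ms=9/2b
Σ=6b of 6 (67bpm 3/4) — PASS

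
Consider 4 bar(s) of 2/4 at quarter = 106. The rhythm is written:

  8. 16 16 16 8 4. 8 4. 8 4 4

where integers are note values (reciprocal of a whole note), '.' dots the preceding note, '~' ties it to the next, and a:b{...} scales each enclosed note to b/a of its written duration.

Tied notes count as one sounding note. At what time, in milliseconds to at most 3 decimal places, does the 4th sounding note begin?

1. 0.0ms @ 0 + 424.528ms (3/4)
2. 424.528ms @ 3/4 + 141.509ms (1/4)
3. 566.038ms @ 1 + 141.509ms (1/4)
4. 707.547ms @ 5/4 + 141.509ms (1/4)
5. 849.057ms @ 3/2 + 283.019ms (1/2)
6. 1132.075ms @ 2 + 849.057ms (3/2)
7. 1981.132ms @ 7/2 + 283.019ms (1/2)
8. 2264.151ms @ 4 + 849.057ms (3/2)
9. 3113.208ms @ 11/2 + 283.019ms (1/2)
10. 3396.226ms @ 6 + 566.038ms (1)
11. 3962.264ms @ 7 + 566.038ms (1)

note 4 onset = 5/4b = 707.547ms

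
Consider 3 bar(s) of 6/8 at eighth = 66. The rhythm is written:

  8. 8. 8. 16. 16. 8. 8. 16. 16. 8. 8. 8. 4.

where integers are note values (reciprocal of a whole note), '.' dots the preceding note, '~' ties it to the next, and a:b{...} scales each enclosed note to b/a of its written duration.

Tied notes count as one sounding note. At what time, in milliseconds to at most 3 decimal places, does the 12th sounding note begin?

note 12 onset = 27/2b = 12272.727ms

1. 0.0ms @ 0 + 1363.636ms (3/2)
2. 1363.636ms @ 3/2 + 1363.636ms (3/2)
3. 2727.273ms @ 3 + 1363.636ms (3/2)
4. 4090.909ms @ 9/2 + 681.818ms (3/4)
5. 4772.727ms @ 21/4 + 681.818ms (3/4)
6. 5454.545ms @ 6 + 1363.636ms (3/2)
7. 6818.182ms @ 15/2 + 1363.636ms (3/2)
8. 8181.818ms @ 9 + 681.818ms (3/4)
9. 8863.636ms @ 39/4 + 681.818ms (3/4)
10. 9545.455ms @ 21/2 + 1363.636ms (3/2)
11. 10909.091ms @ 12 + 1363.636ms (3/2)
12. 12272.727ms @ 27/2 + 1363.636ms (3/2)
13. 13636.364ms @ 15 + 2727.273ms (3)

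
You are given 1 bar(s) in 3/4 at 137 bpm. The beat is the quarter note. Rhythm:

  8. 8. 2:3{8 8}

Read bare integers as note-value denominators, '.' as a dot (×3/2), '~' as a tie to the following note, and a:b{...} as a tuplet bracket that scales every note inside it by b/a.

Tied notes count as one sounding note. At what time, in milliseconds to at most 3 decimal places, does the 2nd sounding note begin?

note 2 onset = 3/4b = 328.467ms

1. 0.0ms @ 0 + 328.467ms (3/4)
2. 328.467ms @ 3/4 + 328.467ms (3/4)
3. 656.934ms @ 3/2 + 328.467ms (3/4)
4. 985.401ms @ 9/4 + 328.467ms (3/4)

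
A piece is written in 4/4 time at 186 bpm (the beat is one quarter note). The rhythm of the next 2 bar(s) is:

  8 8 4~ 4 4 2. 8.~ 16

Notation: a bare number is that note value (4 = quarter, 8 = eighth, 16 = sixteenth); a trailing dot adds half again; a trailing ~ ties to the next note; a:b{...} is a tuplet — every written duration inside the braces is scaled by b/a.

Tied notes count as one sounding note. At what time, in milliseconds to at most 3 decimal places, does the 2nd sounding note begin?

1. 0.0ms @ 0 + 161.29ms (1/2)
2. 161.29ms @ 1/2 + 161.29ms (1/2)
3. 322.581ms @ 1 + 645.161ms (2)
4. 967.742ms @ 3 + 322.581ms (1)
5. 1290.323ms @ 4 + 967.742ms (3)
6. 2258.065ms @ 7 + 322.581ms (1)

note 2 onset = 1/2b = 161.29ms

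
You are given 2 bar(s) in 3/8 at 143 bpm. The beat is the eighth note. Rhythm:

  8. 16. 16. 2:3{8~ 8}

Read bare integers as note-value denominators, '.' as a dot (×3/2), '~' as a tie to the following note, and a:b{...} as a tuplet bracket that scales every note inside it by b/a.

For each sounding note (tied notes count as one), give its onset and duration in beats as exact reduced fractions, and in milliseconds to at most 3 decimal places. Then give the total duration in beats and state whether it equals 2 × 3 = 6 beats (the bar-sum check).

1) 0.0ms=0b +629.371ms=3/2b
2) 629.371ms=3/2b +314.685ms=3/4b
3) 944.056ms=9/4b +314.685ms=3/4b
4) 1258.741ms=3b +1258.741ms=3b
Σ=6b of 6 (143bpm 3/8) — PASS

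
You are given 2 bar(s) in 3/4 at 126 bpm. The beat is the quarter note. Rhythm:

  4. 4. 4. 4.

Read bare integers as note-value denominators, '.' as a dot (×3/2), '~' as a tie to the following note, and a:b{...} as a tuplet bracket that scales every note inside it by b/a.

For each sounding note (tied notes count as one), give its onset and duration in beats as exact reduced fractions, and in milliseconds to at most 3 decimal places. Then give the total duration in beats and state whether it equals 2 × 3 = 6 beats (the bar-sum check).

1) 0.0ms=0b +714.286ms=3/2b
2) 714.286ms=3/2b +714.286ms=3/2b
3) 1428.571ms=3b +714.286ms=3/2b
4) 2142.857ms=9/2b +714.286ms=3/2b
Σ=6b of 6 (126bpm 3/4) — PASS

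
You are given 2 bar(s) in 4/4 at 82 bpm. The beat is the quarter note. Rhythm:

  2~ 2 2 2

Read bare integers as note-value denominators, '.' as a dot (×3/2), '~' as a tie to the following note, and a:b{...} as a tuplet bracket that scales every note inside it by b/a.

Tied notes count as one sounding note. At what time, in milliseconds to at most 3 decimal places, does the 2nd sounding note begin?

1. 0.0ms @ 0 + 2926.829ms (4)
2. 2926.829ms @ 4 + 1463.415ms (2)
3. 4390.244ms @ 6 + 1463.415ms (2)

note 2 onset = 4b = 2926.829ms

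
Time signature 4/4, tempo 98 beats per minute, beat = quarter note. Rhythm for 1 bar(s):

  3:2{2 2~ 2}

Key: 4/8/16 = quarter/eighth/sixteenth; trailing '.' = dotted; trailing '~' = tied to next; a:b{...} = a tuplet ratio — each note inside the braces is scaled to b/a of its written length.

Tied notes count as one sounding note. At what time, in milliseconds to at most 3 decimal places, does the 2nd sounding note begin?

note 2 onset = 4/3b = 816.327ms

1. 0.0ms @ 0 + 816.327ms (4/3)
2. 816.327ms @ 4/3 + 1632.653ms (8/3)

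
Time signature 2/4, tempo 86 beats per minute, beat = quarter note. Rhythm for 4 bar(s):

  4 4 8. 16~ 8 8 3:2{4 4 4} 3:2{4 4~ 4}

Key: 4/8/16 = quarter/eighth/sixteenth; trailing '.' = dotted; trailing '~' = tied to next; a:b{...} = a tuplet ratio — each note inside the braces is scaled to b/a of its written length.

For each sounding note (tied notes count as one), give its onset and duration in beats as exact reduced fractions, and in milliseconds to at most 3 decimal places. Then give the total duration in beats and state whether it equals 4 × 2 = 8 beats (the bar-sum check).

1) 0.0ms=0b +697.674ms=1b
2) 697.674ms=1b +697.674ms=1b
3) 1395.349ms=2b +523.256ms=3/4b
4) 1918.605ms=11/4b +523.256ms=3/4b
5) 2441.86ms=7/2b +348.837ms=1/2b
6) 2790.698ms=4b +465.116ms=2/3b
7) 3255.814ms=14/3b +465.116ms=2/3b
8) 3720.93ms=16/3b +465.116ms=2/3b
9) 4186.047ms=6b +465.116ms=2/3b
10) 4651.163ms=20/3b +930.233ms=4/3b
Σ=8b of 8 (86bpm 2/4) — PASS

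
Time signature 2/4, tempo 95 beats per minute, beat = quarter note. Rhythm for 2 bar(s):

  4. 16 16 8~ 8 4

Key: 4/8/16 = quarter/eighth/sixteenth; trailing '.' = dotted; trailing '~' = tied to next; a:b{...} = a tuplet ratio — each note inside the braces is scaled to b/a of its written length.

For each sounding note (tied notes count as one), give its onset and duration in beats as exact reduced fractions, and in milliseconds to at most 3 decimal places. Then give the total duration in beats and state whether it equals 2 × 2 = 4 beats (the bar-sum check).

1) 0.0ms=0b +947.368ms=3/2b
2) 947.368ms=3/2b +157.895ms=1/4b
3) 1105.263ms=7/4b +157.895ms=1/4b
4) 1263.158ms=2b +631.579ms=1b
5) 1894.737ms=3b +631.579ms=1b
Σ=4b of 4 (95bpm 2/4) — PASS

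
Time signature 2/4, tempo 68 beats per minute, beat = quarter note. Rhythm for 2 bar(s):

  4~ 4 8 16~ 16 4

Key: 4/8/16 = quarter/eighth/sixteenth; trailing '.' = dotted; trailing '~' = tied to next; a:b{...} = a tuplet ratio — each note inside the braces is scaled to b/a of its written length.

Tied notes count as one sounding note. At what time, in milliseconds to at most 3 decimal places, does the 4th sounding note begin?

note 4 onset = 3b = 2647.059ms

1. 0.0ms @ 0 + 1764.706ms (2)
2. 1764.706ms @ 2 + 441.176ms (1/2)
3. 2205.882ms @ 5/2 + 441.176ms (1/2)
4. 2647.059ms @ 3 + 882.353ms (1)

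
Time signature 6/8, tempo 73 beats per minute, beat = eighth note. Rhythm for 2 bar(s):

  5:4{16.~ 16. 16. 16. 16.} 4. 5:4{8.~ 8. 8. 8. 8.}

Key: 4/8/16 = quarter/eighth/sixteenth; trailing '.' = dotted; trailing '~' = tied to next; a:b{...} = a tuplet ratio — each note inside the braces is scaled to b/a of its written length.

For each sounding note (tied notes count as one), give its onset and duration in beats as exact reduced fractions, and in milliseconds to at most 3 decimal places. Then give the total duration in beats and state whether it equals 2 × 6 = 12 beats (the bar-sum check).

1) 0.0ms=0b +986.301ms=6/5b
2) 986.301ms=6/5b +493.151ms=3/5b
3) 1479.452ms=9/5b +493.151ms=3/5b
4) 1972.603ms=12/5b +493.151ms=3/5b
5) 2465.753ms=3b +2465.753ms=3b
6) 4931.507ms=6b +1972.603ms=12/5b
7) 6904.11ms=42/5b +986.301ms=6/5b
8) 7890.411ms=48/5b +986.301ms=6/5b
9) 8876.712ms=54/5b +986.301ms=6/5b
Σ=12b of 12 (73bpm 6/8) — PASS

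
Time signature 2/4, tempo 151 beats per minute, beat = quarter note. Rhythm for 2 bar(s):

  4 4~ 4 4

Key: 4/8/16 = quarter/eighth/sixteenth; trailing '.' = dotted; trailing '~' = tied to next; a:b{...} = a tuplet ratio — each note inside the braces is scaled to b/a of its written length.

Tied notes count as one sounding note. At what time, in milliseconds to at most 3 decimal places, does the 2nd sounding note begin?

1. 0.0ms @ 0 + 397.351ms (1)
2. 397.351ms @ 1 + 794.702ms (2)
3. 1192.053ms @ 3 + 397.351ms (1)

note 2 onset = 1b = 397.351ms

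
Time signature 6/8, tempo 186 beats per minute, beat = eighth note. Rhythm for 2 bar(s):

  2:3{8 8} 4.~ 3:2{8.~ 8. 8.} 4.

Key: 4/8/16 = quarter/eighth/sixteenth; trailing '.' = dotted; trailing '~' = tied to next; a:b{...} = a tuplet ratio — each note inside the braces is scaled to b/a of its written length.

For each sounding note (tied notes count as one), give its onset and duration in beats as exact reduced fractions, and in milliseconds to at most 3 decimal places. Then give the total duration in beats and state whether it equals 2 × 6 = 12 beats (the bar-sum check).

1) 0.0ms=0b +483.871ms=3/2b
2) 483.871ms=3/2b +483.871ms=3/2b
3) 967.742ms=3b +1612.903ms=5b
4) 2580.645ms=8b +322.581ms=1b
5) 2903.226ms=9b +967.742ms=3b
Σ=12b of 12 (186bpm 6/8) — PASS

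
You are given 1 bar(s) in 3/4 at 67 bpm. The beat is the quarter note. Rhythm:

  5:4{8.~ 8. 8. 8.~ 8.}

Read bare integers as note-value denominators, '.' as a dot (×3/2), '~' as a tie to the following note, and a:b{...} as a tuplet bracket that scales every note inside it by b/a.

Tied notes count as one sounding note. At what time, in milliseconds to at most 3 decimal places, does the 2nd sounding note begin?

note 2 onset = 6/5b = 1074.627ms

1. 0.0ms @ 0 + 1074.627ms (6/5)
2. 1074.627ms @ 6/5 + 537.313ms (3/5)
3. 1611.94ms @ 9/5 + 1074.627ms (6/5)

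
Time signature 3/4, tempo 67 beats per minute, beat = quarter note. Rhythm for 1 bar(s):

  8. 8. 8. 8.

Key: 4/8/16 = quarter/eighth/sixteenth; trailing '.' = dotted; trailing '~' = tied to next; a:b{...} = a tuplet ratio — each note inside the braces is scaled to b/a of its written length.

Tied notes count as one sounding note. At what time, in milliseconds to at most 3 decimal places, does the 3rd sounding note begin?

1. 0.0ms @ 0 + 671.642ms (3/4)
2. 671.642ms @ 3/4 + 671.642ms (3/4)
3. 1343.284ms @ 3/2 + 671.642ms (3/4)
4. 2014.925ms @ 9/4 + 671.642ms (3/4)

note 3 onset = 3/2b = 1343.284ms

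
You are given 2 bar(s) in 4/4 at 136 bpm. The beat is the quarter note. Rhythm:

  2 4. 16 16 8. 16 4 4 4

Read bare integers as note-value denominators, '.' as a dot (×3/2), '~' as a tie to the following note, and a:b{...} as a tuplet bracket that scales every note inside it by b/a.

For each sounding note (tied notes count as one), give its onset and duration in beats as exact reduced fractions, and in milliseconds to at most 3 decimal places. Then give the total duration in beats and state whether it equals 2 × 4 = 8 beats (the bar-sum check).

1) 0.0ms=0b +882.353ms=2b
2) 882.353ms=2b +661.765ms=3/2b
3) 1544.118ms=7/2b +110.294ms=1/4b
4) 1654.412ms=15/4b +110.294ms=1/4b
5) 1764.706ms=4b +330.882ms=3/4b
6) 2095.588ms=19/4b +110.294ms=1/4b
7) 2205.882ms=5b +441.176ms=1b
8) 2647.059ms=6b +441.176ms=1b
9) 3088.235ms=7b +441.176ms=1b
Σ=8b of 8 (136bpm 4/4) — PASS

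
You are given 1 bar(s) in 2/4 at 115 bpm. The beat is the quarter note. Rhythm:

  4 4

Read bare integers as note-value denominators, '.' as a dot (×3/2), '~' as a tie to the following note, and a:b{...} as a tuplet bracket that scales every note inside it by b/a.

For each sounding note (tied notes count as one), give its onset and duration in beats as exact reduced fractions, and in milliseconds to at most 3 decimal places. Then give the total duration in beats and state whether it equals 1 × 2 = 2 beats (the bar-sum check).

1) 0.0ms=0b +521.739ms=1b
2) 521.739ms=1b +521.739ms=1b
Σ=2b of 2 (115bpm 2/4) — PASS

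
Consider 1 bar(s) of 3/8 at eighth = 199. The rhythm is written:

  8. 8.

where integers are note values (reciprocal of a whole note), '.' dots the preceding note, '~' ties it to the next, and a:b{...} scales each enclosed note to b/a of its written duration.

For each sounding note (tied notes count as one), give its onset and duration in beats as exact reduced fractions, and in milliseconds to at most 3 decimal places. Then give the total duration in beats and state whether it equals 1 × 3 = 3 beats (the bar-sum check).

1) 0.0ms=0b +452.261ms=3/2b
2) 452.261ms=3/2b +452.261ms=3/2b
Σ=3b of 3 (199bpm 3/8) — PASS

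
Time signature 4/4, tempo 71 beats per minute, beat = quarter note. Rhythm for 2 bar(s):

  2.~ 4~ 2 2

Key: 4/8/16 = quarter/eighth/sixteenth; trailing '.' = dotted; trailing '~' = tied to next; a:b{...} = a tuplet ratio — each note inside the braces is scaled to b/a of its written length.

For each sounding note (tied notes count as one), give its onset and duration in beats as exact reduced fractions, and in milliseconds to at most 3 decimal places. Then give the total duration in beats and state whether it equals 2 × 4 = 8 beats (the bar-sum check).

1) 0.0ms=0b +5070.423ms=6b
2) 5070.423ms=6b +1690.141ms=2b
Σ=8b of 8 (71bpm 4/4) — PASS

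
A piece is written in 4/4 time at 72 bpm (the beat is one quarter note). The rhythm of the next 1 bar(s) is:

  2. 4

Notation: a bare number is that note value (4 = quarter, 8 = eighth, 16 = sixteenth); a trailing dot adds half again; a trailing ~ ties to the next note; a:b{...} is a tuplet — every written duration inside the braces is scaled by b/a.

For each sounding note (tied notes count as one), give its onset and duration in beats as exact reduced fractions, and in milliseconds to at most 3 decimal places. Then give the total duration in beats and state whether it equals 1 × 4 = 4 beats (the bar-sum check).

1) 0.0ms=0b +2500.0ms=3b
2) 2500.0ms=3b +833.333ms=1b
Σ=4b of 4 (72bpm 4/4) — PASS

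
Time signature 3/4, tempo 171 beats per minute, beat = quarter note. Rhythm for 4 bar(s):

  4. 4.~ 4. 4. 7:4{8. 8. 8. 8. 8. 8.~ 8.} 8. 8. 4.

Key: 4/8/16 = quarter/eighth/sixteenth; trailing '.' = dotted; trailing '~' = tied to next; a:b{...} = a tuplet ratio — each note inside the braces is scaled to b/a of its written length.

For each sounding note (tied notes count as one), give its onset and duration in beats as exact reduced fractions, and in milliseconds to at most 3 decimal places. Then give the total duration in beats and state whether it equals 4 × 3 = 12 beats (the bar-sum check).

1) 0.0ms=0b +526.316ms=3/2b
2) 526.316ms=3/2b +1052.632ms=3b
3) 1578.947ms=9/2b +526.316ms=3/2b
4) 2105.263ms=6b +150.376ms=3/7b
5) 2255.639ms=45/7b +150.376ms=3/7b
6) 2406.015ms=48/7b +150.376ms=3/7b
7) 2556.391ms=51/7b +150.376ms=3/7b
8) 2706.767ms=54/7b +150.376ms=3/7b
9) 2857.143ms=57/7b +300.752ms=6/7b
10) 3157.895ms=9b +263.158ms=3/4b
11) 3421.053ms=39/4b +263.158ms=3/4b
12) 3684.211ms=21/2b +526.316ms=3/2b
Σ=12b of 12 (171bpm 3/4) — PASS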